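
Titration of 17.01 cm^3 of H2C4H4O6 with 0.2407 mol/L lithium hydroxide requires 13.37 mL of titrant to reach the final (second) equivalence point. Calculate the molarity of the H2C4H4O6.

0.0946 M

n(LiOH) = 0.2407 x 0.01337 = 0.003218 mol.
At the final (second) equivalence point, 2 mol OH^- react per mol H2C4H4O6, so n(H2C4H4O6) = 0.003218 / 2 = 0.001609 mol.
[H2C4H4O6] = 0.001609 / 0.01701 L = 0.0946 M.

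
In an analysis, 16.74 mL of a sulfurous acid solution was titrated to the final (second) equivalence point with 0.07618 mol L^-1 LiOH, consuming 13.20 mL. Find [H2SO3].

0.0300 M

n(LiOH) = 0.07618 x 0.01320 = 0.001006 mol.
At the final (second) equivalence point, 2 mol OH^- react per mol H2SO3, so n(H2SO3) = 0.001006 / 2 = 0.0005028 mol.
[H2SO3] = 0.0005028 / 0.01674 L = 0.0300 M.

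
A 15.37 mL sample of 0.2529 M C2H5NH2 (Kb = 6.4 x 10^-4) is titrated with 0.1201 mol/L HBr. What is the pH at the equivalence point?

5.95

n(C2H5NH2) = 0.2529 x 0.01537 = 0.003887 mol; V(HBr) at equivalence = 0.003887/0.1201 = 0.03237 L.
At equivalence the base is fully converted to C2H5NH3+; total volume = 0.04774 L, so [C2H5NH3+] = 0.003887/0.04774 = 0.08143 M.
Ka(C2H5NH3+) = Kw/Kb = 1.0e-14 / 6.4 x 10^-4 = 1.56e-11.
[H^+] = sqrt(Ka x [C2H5NH3+]) = sqrt(1.56e-11 x 0.08143) = 1.13e-6 M.
pH = -log(1.13e-6) = 5.95.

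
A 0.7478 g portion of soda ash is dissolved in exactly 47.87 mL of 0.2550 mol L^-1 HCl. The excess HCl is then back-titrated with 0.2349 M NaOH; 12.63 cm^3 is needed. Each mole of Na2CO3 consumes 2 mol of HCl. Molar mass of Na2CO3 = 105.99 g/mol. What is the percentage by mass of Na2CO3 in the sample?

Total n(HCl) added = 0.2550 x 0.04787 = 0.01221 mol.
n(NaOH) used = 0.2349 x 0.01263 = 0.002967 mol, which equals the excess n(HCl).
So n(HCl) consumed by the sample = 0.01221 - 0.002967 = 0.009240 mol.
n(Na2CO3) = 0.009240 / 2 = 0.004620 mol.
mass Na2CO3 = 0.004620 x 105.99 = 0.4897 g, so %Na2CO3 = 0.4897/0.7478 x 100 = 65.5%.

65.5%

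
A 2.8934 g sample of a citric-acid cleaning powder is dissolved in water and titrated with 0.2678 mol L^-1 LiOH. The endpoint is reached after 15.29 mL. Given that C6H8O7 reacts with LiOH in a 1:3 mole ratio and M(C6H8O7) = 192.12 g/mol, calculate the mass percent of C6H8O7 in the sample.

9.06%

n(LiOH) = 0.2678 x 0.01529 = 0.004095 mol.
n(C6H8O7) = 0.004095 / 3 = 0.001365 mol.
mass of C6H8O7 = 0.001365 x 192.12 = 0.2622 g.
% purity = 0.2622 / 2.8934 x 100 = 9.06%.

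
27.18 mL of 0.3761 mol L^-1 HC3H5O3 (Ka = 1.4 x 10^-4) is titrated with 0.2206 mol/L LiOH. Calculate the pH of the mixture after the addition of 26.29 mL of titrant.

3.97

Initial n(HC3H5O3) = 0.3761 x 0.02718 = 0.01022 mol.
n(LiOH) added = 0.2206 x 0.02629 = 0.005800 mol, converting that many moles of HC3H5O3 to C3H5O3-.
Remaining n(HC3H5O3) = 0.004423 mol; n(C3H5O3-) = 0.005800 mol.
By Henderson-Hasselbalch, pH = pKa + log([A^-]/[HA]) = 3.85 + log(0.005800/0.004423) = 3.85 + (+0.12) = 3.97.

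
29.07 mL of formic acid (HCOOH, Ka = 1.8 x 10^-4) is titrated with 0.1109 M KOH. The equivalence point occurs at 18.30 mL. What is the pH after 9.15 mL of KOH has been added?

9.15 mL is exactly half the equivalence volume (18.30/2), i.e. the half-equivalence point.
There, n(HA) = n(A^-), so pH = pKa = -log(1.8 x 10^-4) = 3.74.

3.74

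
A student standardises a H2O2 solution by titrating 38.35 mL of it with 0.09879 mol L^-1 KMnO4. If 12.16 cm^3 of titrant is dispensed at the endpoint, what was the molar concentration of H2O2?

0.0783 M

n(KMnO4) = 0.09879 x 0.01216 = 0.001201 mol.
From the balanced equation, 2 mol KMnO4 reacts with 5 mol H2O2, so n(H2O2) = 0.001201 x 5/2 = 0.003003 mol.
[H2O2] = 0.003003 / 0.03835 L = 0.0783 M.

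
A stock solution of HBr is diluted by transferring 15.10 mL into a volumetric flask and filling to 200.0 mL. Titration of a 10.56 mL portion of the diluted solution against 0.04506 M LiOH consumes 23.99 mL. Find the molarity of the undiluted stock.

1.36 M

n(LiOH) = 0.04506 x 0.02399 = 0.001081 mol.
n(HBr) in the aliquot = 0.001081 mol.
[diluted HBr] = 0.001081 / 0.01056 = 0.1024 M.
Dilution factor = 200.0/15.10 = 13.25, so [stock] = 0.1024 x 13.25 = 1.36 M.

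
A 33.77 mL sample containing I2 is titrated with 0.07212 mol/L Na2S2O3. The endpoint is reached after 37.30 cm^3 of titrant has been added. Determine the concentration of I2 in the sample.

n(Na2S2O3) = 0.07212 x 0.03730 = 0.002690 mol.
From the balanced equation, 2 mol Na2S2O3 reacts with 1 mol I2, so n(I2) = 0.002690 x 1/2 = 0.001345 mol.
[I2] = 0.001345 / 0.03377 L = 0.0398 M.

0.0398 M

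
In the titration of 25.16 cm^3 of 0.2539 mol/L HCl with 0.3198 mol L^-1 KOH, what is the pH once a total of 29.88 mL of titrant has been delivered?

12.76

n(acid) = 0.2539 x 0.02516 = 0.006388 mol; n(KOH) added = 0.3198 x 0.02988 = 0.009556 mol.
Base is in excess by 0.009556 - 0.006388 = 0.003167 mol in a total volume of 0.05504 L.
[OH^-] = 0.003167/0.05504 = 0.05755 M, so pOH = 1.24 and pH = 14.00 - 1.24 = 12.76.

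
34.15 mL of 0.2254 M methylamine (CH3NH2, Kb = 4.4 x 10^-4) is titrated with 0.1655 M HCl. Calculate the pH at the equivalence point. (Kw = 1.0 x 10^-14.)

5.83

n(CH3NH2) = 0.2254 x 0.03415 = 0.007697 mol; V(HCl) at equivalence = 0.007697/0.1655 = 0.04651 L.
At equivalence the base is fully converted to CH3NH3+; total volume = 0.08066 L, so [CH3NH3+] = 0.007697/0.08066 = 0.09543 M.
Ka(CH3NH3+) = Kw/Kb = 1.0e-14 / 4.4 x 10^-4 = 2.27e-11.
[H^+] = sqrt(Ka x [CH3NH3+]) = sqrt(2.27e-11 x 0.09543) = 1.47e-6 M.
pH = -log(1.47e-6) = 5.83.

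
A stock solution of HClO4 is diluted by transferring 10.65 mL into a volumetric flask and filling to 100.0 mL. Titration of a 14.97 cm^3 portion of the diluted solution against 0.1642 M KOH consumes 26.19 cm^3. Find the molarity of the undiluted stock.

n(KOH) = 0.1642 x 0.02619 = 0.004300 mol.
n(HClO4) in the aliquot = 0.004300 mol.
[diluted HClO4] = 0.004300 / 0.01497 = 0.2873 M.
Dilution factor = 100.0/10.65 = 9.390, so [stock] = 0.2873 x 9.390 = 2.70 M.

2.70 M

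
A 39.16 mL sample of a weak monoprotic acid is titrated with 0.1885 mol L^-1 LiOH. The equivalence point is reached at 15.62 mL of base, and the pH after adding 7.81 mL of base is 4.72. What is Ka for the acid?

1.9 x 10^-5

7.81 mL is half of the equivalence volume, so this is the half-equivalence point where [HA] = [A^-].
At half-equivalence pH = pKa, so pKa = 4.72.
Ka = 10^(-4.72) = 1.9 x 10^-5.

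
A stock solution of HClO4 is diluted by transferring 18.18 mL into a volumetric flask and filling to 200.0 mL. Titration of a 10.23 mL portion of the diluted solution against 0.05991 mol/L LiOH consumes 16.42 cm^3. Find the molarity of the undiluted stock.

1.06 M

n(LiOH) = 0.05991 x 0.01642 = 0.0009837 mol.
n(HClO4) in the aliquot = 0.0009837 mol.
[diluted HClO4] = 0.0009837 / 0.01023 = 0.09616 M.
Dilution factor = 200.0/18.18 = 11.00, so [stock] = 0.09616 x 11.00 = 1.06 M.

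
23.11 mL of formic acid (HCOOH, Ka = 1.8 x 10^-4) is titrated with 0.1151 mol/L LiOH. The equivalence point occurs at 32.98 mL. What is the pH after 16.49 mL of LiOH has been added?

3.74

16.49 mL is exactly half the equivalence volume (32.98/2), i.e. the half-equivalence point.
There, n(HA) = n(A^-), so pH = pKa = -log(1.8 x 10^-4) = 3.74.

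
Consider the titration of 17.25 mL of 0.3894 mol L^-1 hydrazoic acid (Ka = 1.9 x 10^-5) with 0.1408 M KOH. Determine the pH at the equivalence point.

n(HN3) = 0.3894 x 0.01725 = 0.006717 mol; V(KOH) at equivalence = 0.006717/0.1408 = 0.04771 L.
At equivalence all the acid is converted to N3-; total volume = 0.01725 + 0.04771 = 0.06496 L, so [N3-] = 0.006717/0.06496 = 0.1034 M.
Kb = Kw/Ka = 1.0e-14 / 1.9 x 10^-5 = 5.26e-10.
[OH^-] = sqrt(Kb x [N3-]) = sqrt(5.26e-10 x 0.1034) = 7.38e-6 M.
pOH = 5.13, so pH = 14.00 - 5.13 = 8.87.

8.87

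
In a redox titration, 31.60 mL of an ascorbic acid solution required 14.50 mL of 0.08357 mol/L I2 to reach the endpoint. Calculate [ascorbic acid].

0.0383 M

n(I2) = 0.08357 x 0.01450 = 0.001212 mol.
From the balanced equation, 1 mol I2 reacts with 1 mol ascorbic acid, so n(ascorbic acid) = 0.001212 x 1/1 = 0.001212 mol.
[ascorbic acid] = 0.001212 / 0.03160 L = 0.0383 M.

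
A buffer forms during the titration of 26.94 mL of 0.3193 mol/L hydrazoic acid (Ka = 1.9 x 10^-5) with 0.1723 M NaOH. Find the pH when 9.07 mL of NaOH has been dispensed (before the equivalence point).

Initial n(HN3) = 0.3193 x 0.02694 = 0.008602 mol.
n(NaOH) added = 0.1723 x 0.009070 = 0.001563 mol, converting that many moles of HN3 to N3-.
Remaining n(HN3) = 0.007039 mol; n(N3-) = 0.001563 mol.
By Henderson-Hasselbalch, pH = pKa + log([A^-]/[HA]) = 4.72 + log(0.001563/0.007039) = 4.72 + (-0.65) = 4.07.

4.07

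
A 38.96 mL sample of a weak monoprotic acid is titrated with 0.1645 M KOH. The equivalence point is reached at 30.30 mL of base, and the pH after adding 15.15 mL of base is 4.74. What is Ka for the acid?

15.15 mL is half of the equivalence volume, so this is the half-equivalence point where [HA] = [A^-].
At half-equivalence pH = pKa, so pKa = 4.74.
Ka = 10^(-4.74) = 1.8 x 10^-5.

1.8 x 10^-5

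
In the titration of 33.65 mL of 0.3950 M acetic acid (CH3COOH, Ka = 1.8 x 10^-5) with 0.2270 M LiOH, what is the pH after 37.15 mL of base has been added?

4.98

Initial n(CH3COOH) = 0.3950 x 0.03365 = 0.01329 mol.
n(LiOH) added = 0.2270 x 0.03715 = 0.008433 mol, converting that many moles of CH3COOH to CH3COO-.
Remaining n(CH3COOH) = 0.004859 mol; n(CH3COO-) = 0.008433 mol.
By Henderson-Hasselbalch, pH = pKa + log([A^-]/[HA]) = 4.74 + log(0.008433/0.004859) = 4.74 + (+0.24) = 4.98.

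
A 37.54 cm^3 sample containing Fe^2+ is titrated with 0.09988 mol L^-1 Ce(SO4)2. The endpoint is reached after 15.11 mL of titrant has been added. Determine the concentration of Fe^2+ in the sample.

0.0402 M

n(Ce(SO4)2) = 0.09988 x 0.01511 = 0.001509 mol.
From the balanced equation, 1 mol Ce(SO4)2 reacts with 1 mol Fe^2+, so n(Fe^2+) = 0.001509 x 1/1 = 0.001509 mol.
[Fe^2+] = 0.001509 / 0.03754 L = 0.0402 M.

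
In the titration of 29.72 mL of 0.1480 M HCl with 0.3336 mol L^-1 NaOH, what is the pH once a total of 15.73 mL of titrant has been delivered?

n(acid) = 0.1480 x 0.02972 = 0.004399 mol; n(NaOH) added = 0.3336 x 0.01573 = 0.005248 mol.
Base is in excess by 0.005248 - 0.004399 = 0.0008490 mol in a total volume of 0.04545 L.
[OH^-] = 0.0008490/0.04545 = 0.01868 M, so pOH = 1.73 and pH = 14.00 - 1.73 = 12.27.

12.27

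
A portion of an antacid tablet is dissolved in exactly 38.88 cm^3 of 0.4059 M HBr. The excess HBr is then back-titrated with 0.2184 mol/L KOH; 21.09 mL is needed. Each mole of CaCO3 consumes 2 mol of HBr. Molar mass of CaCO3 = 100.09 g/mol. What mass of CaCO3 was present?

Total n(HBr) added = 0.4059 x 0.03888 = 0.01578 mol.
n(KOH) used = 0.2184 x 0.02109 = 0.004606 mol, which equals the excess n(HBr).
So n(HBr) consumed by the sample = 0.01578 - 0.004606 = 0.01118 mol.
n(CaCO3) = 0.01118 / 2 = 0.005588 mol.
mass = 0.005588 mol x 100.09 g/mol = 0.559 g.

0.559 g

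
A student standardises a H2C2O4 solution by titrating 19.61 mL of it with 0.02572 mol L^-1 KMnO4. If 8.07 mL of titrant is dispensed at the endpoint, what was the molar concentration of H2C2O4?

0.0265 M

n(KMnO4) = 0.02572 x 0.008070 = 0.0002076 mol.
From the balanced equation, 2 mol KMnO4 reacts with 5 mol H2C2O4, so n(H2C2O4) = 0.0002076 x 5/2 = 0.0005189 mol.
[H2C2O4] = 0.0005189 / 0.01961 L = 0.0265 M.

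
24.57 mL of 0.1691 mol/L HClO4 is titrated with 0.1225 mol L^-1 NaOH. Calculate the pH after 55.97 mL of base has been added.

12.53

n(acid) = 0.1691 x 0.02457 = 0.004155 mol; n(NaOH) added = 0.1225 x 0.05597 = 0.006856 mol.
Base is in excess by 0.006856 - 0.004155 = 0.002702 mol in a total volume of 0.08054 L.
[OH^-] = 0.002702/0.08054 = 0.03354 M, so pOH = 1.47 and pH = 14.00 - 1.47 = 12.53.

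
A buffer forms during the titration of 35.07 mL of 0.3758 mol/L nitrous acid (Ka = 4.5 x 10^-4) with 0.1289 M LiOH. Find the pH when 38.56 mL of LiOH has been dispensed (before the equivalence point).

3.13

Initial n(HNO2) = 0.3758 x 0.03507 = 0.01318 mol.
n(LiOH) added = 0.1289 x 0.03856 = 0.004970 mol, converting that many moles of HNO2 to NO2-.
Remaining n(HNO2) = 0.008209 mol; n(NO2-) = 0.004970 mol.
By Henderson-Hasselbalch, pH = pKa + log([A^-]/[HA]) = 3.35 + log(0.004970/0.008209) = 3.35 + (-0.22) = 3.13.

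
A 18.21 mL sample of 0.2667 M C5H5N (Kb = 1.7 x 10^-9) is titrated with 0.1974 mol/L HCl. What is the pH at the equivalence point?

n(C5H5N) = 0.2667 x 0.01821 = 0.004857 mol; V(HCl) at equivalence = 0.004857/0.1974 = 0.02460 L.
At equivalence the base is fully converted to C5H5NH+; total volume = 0.04281 L, so [C5H5NH+] = 0.004857/0.04281 = 0.1134 M.
Ka(C5H5NH+) = Kw/Kb = 1.0e-14 / 1.7 x 10^-9 = 5.88e-6.
[H^+] = sqrt(Ka x [C5H5NH+]) = sqrt(5.88e-6 x 0.1134) = 0.000817 M.
pH = -log(0.000817) = 3.09.

3.09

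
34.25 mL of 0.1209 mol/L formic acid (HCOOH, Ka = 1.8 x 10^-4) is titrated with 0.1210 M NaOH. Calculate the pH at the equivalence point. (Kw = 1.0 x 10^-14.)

n(HCOOH) = 0.1209 x 0.03425 = 0.004141 mol; V(NaOH) at equivalence = 0.004141/0.1210 = 0.03422 L.
At equivalence all the acid is converted to HCOO-; total volume = 0.03425 + 0.03422 = 0.06847 L, so [HCOO-] = 0.004141/0.06847 = 0.06047 M.
Kb = Kw/Ka = 1.0e-14 / 1.8 x 10^-4 = 5.56e-11.
[OH^-] = sqrt(Kb x [HCOO-]) = sqrt(5.56e-11 x 0.06047) = 1.83e-6 M.
pOH = 5.74, so pH = 14.00 - 5.74 = 8.26.

8.26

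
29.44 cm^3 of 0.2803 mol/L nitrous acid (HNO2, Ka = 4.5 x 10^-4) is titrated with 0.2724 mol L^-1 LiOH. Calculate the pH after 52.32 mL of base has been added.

12.87

n(acid) = 0.2803 x 0.02944 = 0.008252 mol; n(LiOH) added = 0.2724 x 0.05232 = 0.01425 mol.
Base is in excess by 0.01425 - 0.008252 = 0.006000 mol in a total volume of 0.08176 L.
[OH^-] = 0.006000/0.08176 = 0.07338 M, so pOH = 1.13 and pH = 14.00 - 1.13 = 12.87.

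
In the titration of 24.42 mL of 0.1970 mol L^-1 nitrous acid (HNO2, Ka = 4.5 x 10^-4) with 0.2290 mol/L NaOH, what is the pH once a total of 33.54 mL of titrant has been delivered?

12.69

n(acid) = 0.1970 x 0.02442 = 0.004811 mol; n(NaOH) added = 0.2290 x 0.03354 = 0.007681 mol.
Base is in excess by 0.007681 - 0.004811 = 0.002870 mol in a total volume of 0.05796 L.
[OH^-] = 0.002870/0.05796 = 0.04952 M, so pOH = 1.31 and pH = 14.00 - 1.31 = 12.69.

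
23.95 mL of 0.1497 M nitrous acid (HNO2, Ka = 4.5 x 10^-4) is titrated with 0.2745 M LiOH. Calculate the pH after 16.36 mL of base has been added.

n(acid) = 0.1497 x 0.02395 = 0.003585 mol; n(LiOH) added = 0.2745 x 0.01636 = 0.004491 mol.
Base is in excess by 0.004491 - 0.003585 = 0.0009055 mol in a total volume of 0.04031 L.
[OH^-] = 0.0009055/0.04031 = 0.02246 M, so pOH = 1.65 and pH = 14.00 - 1.65 = 12.35.

12.35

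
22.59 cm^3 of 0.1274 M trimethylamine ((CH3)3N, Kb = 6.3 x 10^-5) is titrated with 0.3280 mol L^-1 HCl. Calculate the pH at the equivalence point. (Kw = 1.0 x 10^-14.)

n((CH3)3N) = 0.1274 x 0.02259 = 0.002878 mol; V(HCl) at equivalence = 0.002878/0.3280 = 0.008774 L.
At equivalence the base is fully converted to (CH3)3NH+; total volume = 0.03136 L, so [(CH3)3NH+] = 0.002878/0.03136 = 0.09176 M.
Ka((CH3)3NH+) = Kw/Kb = 1.0e-14 / 6.3 x 10^-5 = 1.59e-10.
[H^+] = sqrt(Ka x [(CH3)3NH+]) = sqrt(1.59e-10 x 0.09176) = 3.82e-6 M.
pH = -log(3.82e-6) = 5.42.

5.42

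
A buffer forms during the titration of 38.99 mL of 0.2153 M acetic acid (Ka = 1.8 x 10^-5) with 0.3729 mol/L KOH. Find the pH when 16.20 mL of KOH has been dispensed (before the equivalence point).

Initial n(CH3COOH) = 0.2153 x 0.03899 = 0.008395 mol.
n(KOH) added = 0.3729 x 0.01620 = 0.006041 mol, converting that many moles of CH3COOH to CH3COO-.
Remaining n(CH3COOH) = 0.002354 mol; n(CH3COO-) = 0.006041 mol.
By Henderson-Hasselbalch, pH = pKa + log([A^-]/[HA]) = 4.74 + log(0.006041/0.002354) = 4.74 + (+0.41) = 5.15.

5.15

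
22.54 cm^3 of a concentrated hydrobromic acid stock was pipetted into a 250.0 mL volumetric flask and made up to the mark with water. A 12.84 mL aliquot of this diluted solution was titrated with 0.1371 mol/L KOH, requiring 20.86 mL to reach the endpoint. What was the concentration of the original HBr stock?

2.47 M

n(KOH) = 0.1371 x 0.02086 = 0.002860 mol.
n(HBr) in the aliquot = 0.002860 mol.
[diluted HBr] = 0.002860 / 0.01284 = 0.2227 M.
Dilution factor = 250.0/22.54 = 11.09, so [stock] = 0.2227 x 11.09 = 2.47 M.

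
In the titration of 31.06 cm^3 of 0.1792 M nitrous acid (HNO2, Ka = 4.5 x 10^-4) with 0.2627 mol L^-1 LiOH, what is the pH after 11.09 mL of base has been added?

3.39

Initial n(HNO2) = 0.1792 x 0.03106 = 0.005566 mol.
n(LiOH) added = 0.2627 x 0.01109 = 0.002913 mol, converting that many moles of HNO2 to NO2-.
Remaining n(HNO2) = 0.002653 mol; n(NO2-) = 0.002913 mol.
By Henderson-Hasselbalch, pH = pKa + log([A^-]/[HA]) = 3.35 + log(0.002913/0.002653) = 3.35 + (+0.04) = 3.39.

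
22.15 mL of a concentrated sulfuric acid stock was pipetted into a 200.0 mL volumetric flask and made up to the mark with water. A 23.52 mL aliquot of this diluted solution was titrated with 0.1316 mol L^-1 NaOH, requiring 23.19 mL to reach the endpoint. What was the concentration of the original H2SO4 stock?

0.586 M

n(NaOH) = 0.1316 x 0.02319 = 0.003052 mol.
n(H2SO4) in the aliquot = 0.003052 x 1/2 = 0.001526 mol.
[diluted H2SO4] = 0.001526 / 0.02352 = 0.06488 M.
Dilution factor = 200.0/22.15 = 9.029, so [stock] = 0.06488 x 9.029 = 0.586 M.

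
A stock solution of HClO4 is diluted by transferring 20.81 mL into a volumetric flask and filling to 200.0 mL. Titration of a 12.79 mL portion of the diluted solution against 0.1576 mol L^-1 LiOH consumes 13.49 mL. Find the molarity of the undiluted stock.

n(LiOH) = 0.1576 x 0.01349 = 0.002126 mol.
n(HClO4) in the aliquot = 0.002126 mol.
[diluted HClO4] = 0.002126 / 0.01279 = 0.1662 M.
Dilution factor = 200.0/20.81 = 9.611, so [stock] = 0.1662 x 9.611 = 1.60 M.

1.60 M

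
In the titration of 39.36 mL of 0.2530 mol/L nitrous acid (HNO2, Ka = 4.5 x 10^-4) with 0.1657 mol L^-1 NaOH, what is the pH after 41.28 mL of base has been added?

3.69

Initial n(HNO2) = 0.2530 x 0.03936 = 0.009958 mol.
n(NaOH) added = 0.1657 x 0.04128 = 0.006840 mol, converting that many moles of HNO2 to NO2-.
Remaining n(HNO2) = 0.003118 mol; n(NO2-) = 0.006840 mol.
By Henderson-Hasselbalch, pH = pKa + log([A^-]/[HA]) = 3.35 + log(0.006840/0.003118) = 3.35 + (+0.34) = 3.69.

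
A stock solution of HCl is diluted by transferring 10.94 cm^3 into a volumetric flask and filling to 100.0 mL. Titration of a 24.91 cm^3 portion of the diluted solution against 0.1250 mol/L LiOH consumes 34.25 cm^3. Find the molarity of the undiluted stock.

1.57 M

n(LiOH) = 0.1250 x 0.03425 = 0.004281 mol.
n(HCl) in the aliquot = 0.004281 mol.
[diluted HCl] = 0.004281 / 0.02491 = 0.1719 M.
Dilution factor = 100.0/10.94 = 9.141, so [stock] = 0.1719 x 9.141 = 1.57 M.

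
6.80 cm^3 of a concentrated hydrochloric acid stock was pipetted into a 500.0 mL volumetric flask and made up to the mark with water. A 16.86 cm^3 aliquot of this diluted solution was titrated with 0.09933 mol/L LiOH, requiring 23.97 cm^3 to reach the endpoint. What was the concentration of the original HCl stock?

n(LiOH) = 0.09933 x 0.02397 = 0.002381 mol.
n(HCl) in the aliquot = 0.002381 mol.
[diluted HCl] = 0.002381 / 0.01686 = 0.1412 M.
Dilution factor = 500.0/6.800 = 73.53, so [stock] = 0.1412 x 73.53 = 10.4 M.

10.4 M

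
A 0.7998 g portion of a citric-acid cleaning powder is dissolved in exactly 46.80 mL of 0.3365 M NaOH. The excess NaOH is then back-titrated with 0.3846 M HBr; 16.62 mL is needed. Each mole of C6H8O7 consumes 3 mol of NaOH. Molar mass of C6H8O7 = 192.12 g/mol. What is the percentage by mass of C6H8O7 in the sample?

Total n(NaOH) added = 0.3365 x 0.04680 = 0.01575 mol.
n(HBr) used = 0.3846 x 0.01662 = 0.006392 mol, which equals the excess n(NaOH).
So n(NaOH) consumed by the sample = 0.01575 - 0.006392 = 0.009356 mol.
n(C6H8O7) = 0.009356 / 3 = 0.003119 mol.
mass C6H8O7 = 0.003119 x 192.12 = 0.5992 g, so %C6H8O7 = 0.5992/0.7998 x 100 = 74.9%.

74.9%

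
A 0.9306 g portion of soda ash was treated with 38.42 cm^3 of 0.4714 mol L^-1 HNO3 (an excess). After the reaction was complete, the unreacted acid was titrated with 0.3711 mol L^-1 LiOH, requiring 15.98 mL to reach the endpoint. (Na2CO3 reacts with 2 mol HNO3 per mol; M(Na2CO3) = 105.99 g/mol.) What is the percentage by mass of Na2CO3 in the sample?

69.4%

Total n(HNO3) added = 0.4714 x 0.03842 = 0.01811 mol.
n(LiOH) used = 0.3711 x 0.01598 = 0.005930 mol, which equals the excess n(HNO3).
So n(HNO3) consumed by the sample = 0.01811 - 0.005930 = 0.01218 mol.
n(Na2CO3) = 0.01218 / 2 = 0.006091 mol.
mass Na2CO3 = 0.006091 x 105.99 = 0.6455 g, so %Na2CO3 = 0.6455/0.9306 x 100 = 69.4%.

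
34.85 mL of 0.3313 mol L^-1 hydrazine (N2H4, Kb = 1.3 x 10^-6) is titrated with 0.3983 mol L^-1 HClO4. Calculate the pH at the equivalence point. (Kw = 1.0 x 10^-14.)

4.43

n(N2H4) = 0.3313 x 0.03485 = 0.01155 mol; V(HClO4) at equivalence = 0.01155/0.3983 = 0.02899 L.
At equivalence the base is fully converted to N2H5+; total volume = 0.06384 L, so [N2H5+] = 0.01155/0.06384 = 0.1809 M.
Ka(N2H5+) = Kw/Kb = 1.0e-14 / 1.3 x 10^-6 = 7.69e-9.
[H^+] = sqrt(Ka x [N2H5+]) = sqrt(7.69e-9 x 0.1809) = 3.73e-5 M.
pH = -log(3.73e-5) = 4.43.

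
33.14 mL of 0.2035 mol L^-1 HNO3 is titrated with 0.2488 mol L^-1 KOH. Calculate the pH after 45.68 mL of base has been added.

n(acid) = 0.2035 x 0.03314 = 0.006744 mol; n(KOH) added = 0.2488 x 0.04568 = 0.01137 mol.
Base is in excess by 0.01137 - 0.006744 = 0.004621 mol in a total volume of 0.07882 L.
[OH^-] = 0.004621/0.07882 = 0.05863 M, so pOH = 1.23 and pH = 14.00 - 1.23 = 12.77.

12.77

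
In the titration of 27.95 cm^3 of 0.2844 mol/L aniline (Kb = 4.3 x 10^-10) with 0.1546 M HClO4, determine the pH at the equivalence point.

2.82

n(C6H5NH2) = 0.2844 x 0.02795 = 0.007949 mol; V(HClO4) at equivalence = 0.007949/0.1546 = 0.05142 L.
At equivalence the base is fully converted to C6H5NH3+; total volume = 0.07937 L, so [C6H5NH3+] = 0.007949/0.07937 = 0.1002 M.
Ka(C6H5NH3+) = Kw/Kb = 1.0e-14 / 4.3 x 10^-10 = 2.33e-5.
[H^+] = sqrt(Ka x [C6H5NH3+]) = sqrt(2.33e-5 x 0.1002) = 0.00153 M.
pH = -log(0.00153) = 2.82.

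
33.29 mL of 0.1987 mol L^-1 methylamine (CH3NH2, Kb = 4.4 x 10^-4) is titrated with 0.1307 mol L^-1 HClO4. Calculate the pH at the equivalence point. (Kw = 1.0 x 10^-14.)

n(CH3NH2) = 0.1987 x 0.03329 = 0.006615 mol; V(HClO4) at equivalence = 0.006615/0.1307 = 0.05061 L.
At equivalence the base is fully converted to CH3NH3+; total volume = 0.08390 L, so [CH3NH3+] = 0.006615/0.08390 = 0.07884 M.
Ka(CH3NH3+) = Kw/Kb = 1.0e-14 / 4.4 x 10^-4 = 2.27e-11.
[H^+] = sqrt(Ka x [CH3NH3+]) = sqrt(2.27e-11 x 0.07884) = 1.34e-6 M.
pH = -log(1.34e-6) = 5.87.

5.87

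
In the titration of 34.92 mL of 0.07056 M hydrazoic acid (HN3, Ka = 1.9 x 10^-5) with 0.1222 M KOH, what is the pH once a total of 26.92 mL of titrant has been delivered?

12.13

n(acid) = 0.07056 x 0.03492 = 0.002464 mol; n(KOH) added = 0.1222 x 0.02692 = 0.003290 mol.
Base is in excess by 0.003290 - 0.002464 = 0.0008257 mol in a total volume of 0.06184 L.
[OH^-] = 0.0008257/0.06184 = 0.01335 M, so pOH = 1.87 and pH = 14.00 - 1.87 = 12.13.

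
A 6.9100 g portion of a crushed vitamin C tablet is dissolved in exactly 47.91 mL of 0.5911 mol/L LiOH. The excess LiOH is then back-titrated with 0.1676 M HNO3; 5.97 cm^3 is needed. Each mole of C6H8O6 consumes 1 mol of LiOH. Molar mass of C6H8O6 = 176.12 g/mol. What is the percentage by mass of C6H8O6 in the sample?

69.6%

Total n(LiOH) added = 0.5911 x 0.04791 = 0.02832 mol.
n(HNO3) used = 0.1676 x 0.005970 = 0.001001 mol, which equals the excess n(LiOH).
So n(LiOH) consumed by the sample = 0.02832 - 0.001001 = 0.02732 mol.
n(C6H8O6) = 0.02732 / 1 = 0.02732 mol.
mass C6H8O6 = 0.02732 x 176.12 = 4.811 g, so %C6H8O6 = 4.811/6.9100 x 100 = 69.6%.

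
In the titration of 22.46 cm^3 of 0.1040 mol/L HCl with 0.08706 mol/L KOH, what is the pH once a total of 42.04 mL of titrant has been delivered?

12.31

n(acid) = 0.1040 x 0.02246 = 0.002336 mol; n(KOH) added = 0.08706 x 0.04204 = 0.003660 mol.
Base is in excess by 0.003660 - 0.002336 = 0.001324 mol in a total volume of 0.06450 L.
[OH^-] = 0.001324/0.06450 = 0.02053 M, so pOH = 1.69 and pH = 14.00 - 1.69 = 12.31.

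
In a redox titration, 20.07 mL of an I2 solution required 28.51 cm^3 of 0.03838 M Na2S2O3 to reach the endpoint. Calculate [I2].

n(Na2S2O3) = 0.03838 x 0.02851 = 0.001094 mol.
From the balanced equation, 2 mol Na2S2O3 reacts with 1 mol I2, so n(I2) = 0.001094 x 1/2 = 0.0005471 mol.
[I2] = 0.0005471 / 0.02007 L = 0.0273 M.

0.0273 M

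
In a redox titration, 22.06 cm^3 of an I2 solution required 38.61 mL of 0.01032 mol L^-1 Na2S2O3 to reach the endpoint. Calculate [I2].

n(Na2S2O3) = 0.01032 x 0.03861 = 0.0003985 mol.
From the balanced equation, 2 mol Na2S2O3 reacts with 1 mol I2, so n(I2) = 0.0003985 x 1/2 = 0.0001992 mol.
[I2] = 0.0001992 / 0.02206 L = 0.00903 M.

0.00903 M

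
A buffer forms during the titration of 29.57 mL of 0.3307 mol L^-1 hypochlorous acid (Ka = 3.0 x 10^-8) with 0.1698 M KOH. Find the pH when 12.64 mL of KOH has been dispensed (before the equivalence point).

6.97

Initial n(HClO) = 0.3307 x 0.02957 = 0.009779 mol.
n(KOH) added = 0.1698 x 0.01264 = 0.002146 mol, converting that many moles of HClO to ClO-.
Remaining n(HClO) = 0.007633 mol; n(ClO-) = 0.002146 mol.
By Henderson-Hasselbalch, pH = pKa + log([A^-]/[HA]) = 7.52 + log(0.002146/0.007633) = 7.52 + (-0.55) = 6.97.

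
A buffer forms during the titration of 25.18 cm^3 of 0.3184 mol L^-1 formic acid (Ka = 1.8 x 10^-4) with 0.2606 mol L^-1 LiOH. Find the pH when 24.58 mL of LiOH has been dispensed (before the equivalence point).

Initial n(HCOOH) = 0.3184 x 0.02518 = 0.008017 mol.
n(LiOH) added = 0.2606 x 0.02458 = 0.006406 mol, converting that many moles of HCOOH to HCOO-.
Remaining n(HCOOH) = 0.001612 mol; n(HCOO-) = 0.006406 mol.
By Henderson-Hasselbalch, pH = pKa + log([A^-]/[HA]) = 3.74 + log(0.006406/0.001612) = 3.74 + (+0.60) = 4.34.

4.34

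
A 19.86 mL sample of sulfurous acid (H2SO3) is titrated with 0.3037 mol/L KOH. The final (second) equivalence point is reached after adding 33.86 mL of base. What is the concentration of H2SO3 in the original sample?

0.259 M

n(KOH) = 0.3037 x 0.03386 = 0.01028 mol.
At the final (second) equivalence point, 2 mol OH^- react per mol H2SO3, so n(H2SO3) = 0.01028 / 2 = 0.005142 mol.
[H2SO3] = 0.005142 / 0.01986 L = 0.259 M.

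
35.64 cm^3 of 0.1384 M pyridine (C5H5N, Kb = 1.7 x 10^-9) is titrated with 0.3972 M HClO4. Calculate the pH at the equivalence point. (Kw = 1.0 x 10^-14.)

3.11

n(C5H5N) = 0.1384 x 0.03564 = 0.004933 mol; V(HClO4) at equivalence = 0.004933/0.3972 = 0.01242 L.
At equivalence the base is fully converted to C5H5NH+; total volume = 0.04806 L, so [C5H5NH+] = 0.004933/0.04806 = 0.1026 M.
Ka(C5H5NH+) = Kw/Kb = 1.0e-14 / 1.7 x 10^-9 = 5.88e-6.
[H^+] = sqrt(Ka x [C5H5NH+]) = sqrt(5.88e-6 x 0.1026) = 0.000777 M.
pH = -log(0.000777) = 3.11.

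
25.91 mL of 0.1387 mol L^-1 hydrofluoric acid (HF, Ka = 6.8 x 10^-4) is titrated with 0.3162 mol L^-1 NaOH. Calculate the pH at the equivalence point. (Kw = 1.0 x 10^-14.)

8.08

n(HF) = 0.1387 x 0.02591 = 0.003594 mol; V(NaOH) at equivalence = 0.003594/0.3162 = 0.01137 L.
At equivalence all the acid is converted to F-; total volume = 0.02591 + 0.01137 = 0.03728 L, so [F-] = 0.003594/0.03728 = 0.09641 M.
Kb = Kw/Ka = 1.0e-14 / 6.8 x 10^-4 = 1.47e-11.
[OH^-] = sqrt(Kb x [F-]) = sqrt(1.47e-11 x 0.09641) = 1.19e-6 M.
pOH = 5.92, so pH = 14.00 - 5.92 = 8.08.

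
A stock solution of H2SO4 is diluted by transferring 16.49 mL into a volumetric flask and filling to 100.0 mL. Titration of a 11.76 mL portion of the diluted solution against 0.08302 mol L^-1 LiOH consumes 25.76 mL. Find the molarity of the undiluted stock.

0.551 M

n(LiOH) = 0.08302 x 0.02576 = 0.002139 mol.
n(H2SO4) in the aliquot = 0.002139 x 1/2 = 0.001069 mol.
[diluted H2SO4] = 0.001069 / 0.01176 = 0.09093 M.
Dilution factor = 100.0/16.49 = 6.064, so [stock] = 0.09093 x 6.064 = 0.551 M.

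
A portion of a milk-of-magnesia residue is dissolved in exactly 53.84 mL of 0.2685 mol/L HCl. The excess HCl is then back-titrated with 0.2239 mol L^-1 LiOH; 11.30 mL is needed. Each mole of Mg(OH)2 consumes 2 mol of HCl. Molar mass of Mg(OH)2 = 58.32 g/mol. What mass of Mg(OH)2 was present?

Total n(HCl) added = 0.2685 x 0.05384 = 0.01446 mol.
n(LiOH) used = 0.2239 x 0.01130 = 0.002530 mol, which equals the excess n(HCl).
So n(HCl) consumed by the sample = 0.01446 - 0.002530 = 0.01193 mol.
n(Mg(OH)2) = 0.01193 / 2 = 0.005963 mol.
mass = 0.005963 mol x 58.32 g/mol = 0.348 g.

0.348 g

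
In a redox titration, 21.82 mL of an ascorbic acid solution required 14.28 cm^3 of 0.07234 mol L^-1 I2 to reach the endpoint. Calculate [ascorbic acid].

n(I2) = 0.07234 x 0.01428 = 0.001033 mol.
From the balanced equation, 1 mol I2 reacts with 1 mol ascorbic acid, so n(ascorbic acid) = 0.001033 x 1/1 = 0.001033 mol.
[ascorbic acid] = 0.001033 / 0.02182 L = 0.0473 M.

0.0473 M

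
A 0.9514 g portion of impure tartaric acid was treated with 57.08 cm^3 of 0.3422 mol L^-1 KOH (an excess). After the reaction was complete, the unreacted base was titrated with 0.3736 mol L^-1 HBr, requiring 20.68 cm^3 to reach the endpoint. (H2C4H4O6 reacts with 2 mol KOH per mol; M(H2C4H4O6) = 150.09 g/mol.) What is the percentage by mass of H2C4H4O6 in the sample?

93.1%

Total n(KOH) added = 0.3422 x 0.05708 = 0.01953 mol.
n(HBr) used = 0.3736 x 0.02068 = 0.007726 mol, which equals the excess n(KOH).
So n(KOH) consumed by the sample = 0.01953 - 0.007726 = 0.01181 mol.
n(H2C4H4O6) = 0.01181 / 2 = 0.005903 mol.
mass H2C4H4O6 = 0.005903 x 150.09 = 0.8860 g, so %H2C4H4O6 = 0.8860/0.9514 x 100 = 93.1%.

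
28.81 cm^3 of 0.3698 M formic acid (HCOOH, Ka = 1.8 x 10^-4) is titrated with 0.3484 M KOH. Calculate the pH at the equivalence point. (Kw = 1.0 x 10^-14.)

n(HCOOH) = 0.3698 x 0.02881 = 0.01065 mol; V(KOH) at equivalence = 0.01065/0.3484 = 0.03058 L.
At equivalence all the acid is converted to HCOO-; total volume = 0.02881 + 0.03058 = 0.05939 L, so [HCOO-] = 0.01065/0.05939 = 0.1794 M.
Kb = Kw/Ka = 1.0e-14 / 1.8 x 10^-4 = 5.56e-11.
[OH^-] = sqrt(Kb x [HCOO-]) = sqrt(5.56e-11 x 0.1794) = 3.16e-6 M.
pOH = 5.50, so pH = 14.00 - 5.50 = 8.50.

8.50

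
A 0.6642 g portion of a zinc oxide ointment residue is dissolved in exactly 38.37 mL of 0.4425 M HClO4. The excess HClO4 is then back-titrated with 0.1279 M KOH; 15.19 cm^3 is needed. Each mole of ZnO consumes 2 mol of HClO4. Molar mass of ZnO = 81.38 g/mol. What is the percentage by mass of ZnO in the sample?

92.1%

Total n(HClO4) added = 0.4425 x 0.03837 = 0.01698 mol.
n(KOH) used = 0.1279 x 0.01519 = 0.001943 mol, which equals the excess n(HClO4).
So n(HClO4) consumed by the sample = 0.01698 - 0.001943 = 0.01504 mol.
n(ZnO) = 0.01504 / 2 = 0.007518 mol.
mass ZnO = 0.007518 x 81.38 = 0.6118 g, so %ZnO = 0.6118/0.6642 x 100 = 92.1%.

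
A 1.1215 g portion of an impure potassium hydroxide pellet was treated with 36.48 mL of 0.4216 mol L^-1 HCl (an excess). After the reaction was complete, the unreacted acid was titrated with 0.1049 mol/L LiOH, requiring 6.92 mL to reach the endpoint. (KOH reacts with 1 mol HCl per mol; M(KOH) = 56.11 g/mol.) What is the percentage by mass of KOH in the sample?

Total n(HCl) added = 0.4216 x 0.03648 = 0.01538 mol.
n(LiOH) used = 0.1049 x 0.006920 = 0.0007259 mol, which equals the excess n(HCl).
So n(HCl) consumed by the sample = 0.01538 - 0.0007259 = 0.01465 mol.
n(KOH) = 0.01465 / 1 = 0.01465 mol.
mass KOH = 0.01465 x 56.11 = 0.8222 g, so %KOH = 0.8222/1.1215 x 100 = 73.3%.

73.3%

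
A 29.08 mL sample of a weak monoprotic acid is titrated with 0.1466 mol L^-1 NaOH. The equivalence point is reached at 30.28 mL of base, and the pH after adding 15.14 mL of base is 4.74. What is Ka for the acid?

15.14 mL is half of the equivalence volume, so this is the half-equivalence point where [HA] = [A^-].
At half-equivalence pH = pKa, so pKa = 4.74.
Ka = 10^(-4.74) = 1.8 x 10^-5.

1.8 x 10^-5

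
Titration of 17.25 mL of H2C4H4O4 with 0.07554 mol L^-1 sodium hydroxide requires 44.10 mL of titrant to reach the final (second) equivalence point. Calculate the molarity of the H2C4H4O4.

n(NaOH) = 0.07554 x 0.04410 = 0.003331 mol.
At the final (second) equivalence point, 2 mol OH^- react per mol H2C4H4O4, so n(H2C4H4O4) = 0.003331 / 2 = 0.001666 mol.
[H2C4H4O4] = 0.001666 / 0.01725 L = 0.0966 M.

0.0966 M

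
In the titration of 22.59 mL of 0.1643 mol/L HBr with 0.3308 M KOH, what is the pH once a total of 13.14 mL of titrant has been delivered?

12.25

n(acid) = 0.1643 x 0.02259 = 0.003712 mol; n(KOH) added = 0.3308 x 0.01314 = 0.004347 mol.
Base is in excess by 0.004347 - 0.003712 = 0.0006352 mol in a total volume of 0.03573 L.
[OH^-] = 0.0006352/0.03573 = 0.01778 M, so pOH = 1.75 and pH = 14.00 - 1.75 = 12.25.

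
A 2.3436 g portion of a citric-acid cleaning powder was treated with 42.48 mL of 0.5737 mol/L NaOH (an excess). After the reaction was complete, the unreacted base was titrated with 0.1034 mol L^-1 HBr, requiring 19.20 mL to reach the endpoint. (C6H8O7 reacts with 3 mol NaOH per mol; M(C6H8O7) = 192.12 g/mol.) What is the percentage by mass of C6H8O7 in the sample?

Total n(NaOH) added = 0.5737 x 0.04248 = 0.02437 mol.
n(HBr) used = 0.1034 x 0.01920 = 0.001985 mol, which equals the excess n(NaOH).
So n(NaOH) consumed by the sample = 0.02437 - 0.001985 = 0.02239 mol.
n(C6H8O7) = 0.02239 / 3 = 0.007462 mol.
mass C6H8O7 = 0.007462 x 192.12 = 1.434 g, so %C6H8O7 = 1.434/2.3436 x 100 = 61.2%.

61.2%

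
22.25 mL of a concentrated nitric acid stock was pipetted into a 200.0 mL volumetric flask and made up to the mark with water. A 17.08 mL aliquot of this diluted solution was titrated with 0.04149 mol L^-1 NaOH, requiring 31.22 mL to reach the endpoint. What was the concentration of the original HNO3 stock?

0.682 M

n(NaOH) = 0.04149 x 0.03122 = 0.001295 mol.
n(HNO3) in the aliquot = 0.001295 mol.
[diluted HNO3] = 0.001295 / 0.01708 = 0.07584 M.
Dilution factor = 200.0/22.25 = 8.989, so [stock] = 0.07584 x 8.989 = 0.682 M.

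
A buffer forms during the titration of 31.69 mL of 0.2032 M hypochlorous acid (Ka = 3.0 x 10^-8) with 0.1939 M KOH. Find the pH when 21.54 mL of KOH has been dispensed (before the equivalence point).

Initial n(HClO) = 0.2032 x 0.03169 = 0.006439 mol.
n(KOH) added = 0.1939 x 0.02154 = 0.004177 mol, converting that many moles of HClO to ClO-.
Remaining n(HClO) = 0.002263 mol; n(ClO-) = 0.004177 mol.
By Henderson-Hasselbalch, pH = pKa + log([A^-]/[HA]) = 7.52 + log(0.004177/0.002263) = 7.52 + (+0.27) = 7.79.

7.79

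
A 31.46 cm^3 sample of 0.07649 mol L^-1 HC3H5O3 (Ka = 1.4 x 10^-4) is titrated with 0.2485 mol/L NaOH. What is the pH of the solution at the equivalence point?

8.31

n(HC3H5O3) = 0.07649 x 0.03146 = 0.002406 mol; V(NaOH) at equivalence = 0.002406/0.2485 = 0.009684 L.
At equivalence all the acid is converted to C3H5O3-; total volume = 0.03146 + 0.009684 = 0.04114 L, so [C3H5O3-] = 0.002406/0.04114 = 0.05849 M.
Kb = Kw/Ka = 1.0e-14 / 1.4 x 10^-4 = 7.14e-11.
[OH^-] = sqrt(Kb x [C3H5O3-]) = sqrt(7.14e-11 x 0.05849) = 2.04e-6 M.
pOH = 5.69, so pH = 14.00 - 5.69 = 8.31.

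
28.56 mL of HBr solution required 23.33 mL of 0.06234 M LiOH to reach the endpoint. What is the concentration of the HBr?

n(LiOH) delivered = 0.06234 x 0.02333 = 0.001454 mol.
For a 1:1 reaction, n(HBr) = 0.001454 mol.
[HBr] = 0.001454 mol / 0.02856 L = 0.0509 M.

0.0509 M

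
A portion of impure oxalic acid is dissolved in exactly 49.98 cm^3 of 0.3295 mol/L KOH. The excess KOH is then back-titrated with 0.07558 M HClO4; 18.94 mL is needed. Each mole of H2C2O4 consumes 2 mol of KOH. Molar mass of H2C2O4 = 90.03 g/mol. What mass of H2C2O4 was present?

Total n(KOH) added = 0.3295 x 0.04998 = 0.01647 mol.
n(HClO4) used = 0.07558 x 0.01894 = 0.001431 mol, which equals the excess n(KOH).
So n(KOH) consumed by the sample = 0.01647 - 0.001431 = 0.01504 mol.
n(H2C2O4) = 0.01504 / 2 = 0.007518 mol.
mass = 0.007518 mol x 90.03 g/mol = 0.677 g.

0.677 g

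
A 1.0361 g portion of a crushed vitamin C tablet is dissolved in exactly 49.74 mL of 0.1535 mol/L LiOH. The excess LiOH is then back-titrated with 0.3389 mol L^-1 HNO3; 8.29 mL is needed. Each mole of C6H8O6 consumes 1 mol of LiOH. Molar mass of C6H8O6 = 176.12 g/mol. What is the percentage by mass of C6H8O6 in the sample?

Total n(LiOH) added = 0.1535 x 0.04974 = 0.007635 mol.
n(HNO3) used = 0.3389 x 0.008290 = 0.002809 mol, which equals the excess n(LiOH).
So n(LiOH) consumed by the sample = 0.007635 - 0.002809 = 0.004826 mol.
n(C6H8O6) = 0.004826 / 1 = 0.004826 mol.
mass C6H8O6 = 0.004826 x 176.12 = 0.8499 g, so %C6H8O6 = 0.8499/1.0361 x 100 = 82.0%.

82.0%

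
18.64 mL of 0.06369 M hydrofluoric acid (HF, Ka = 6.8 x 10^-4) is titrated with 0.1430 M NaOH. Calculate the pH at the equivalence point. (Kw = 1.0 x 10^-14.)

7.91

n(HF) = 0.06369 x 0.01864 = 0.001187 mol; V(NaOH) at equivalence = 0.001187/0.1430 = 0.008302 L.
At equivalence all the acid is converted to F-; total volume = 0.01864 + 0.008302 = 0.02694 L, so [F-] = 0.001187/0.02694 = 0.04406 M.
Kb = Kw/Ka = 1.0e-14 / 6.8 x 10^-4 = 1.47e-11.
[OH^-] = sqrt(Kb x [F-]) = sqrt(1.47e-11 x 0.04406) = 8.05e-7 M.
pOH = 6.09, so pH = 14.00 - 6.09 = 7.91.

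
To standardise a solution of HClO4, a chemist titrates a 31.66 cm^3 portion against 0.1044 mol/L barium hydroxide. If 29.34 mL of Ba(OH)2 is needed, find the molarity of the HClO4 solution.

n(Ba(OH)2) delivered = 0.1044 x 0.02934 = 0.003063 mol.
The reaction is 2 HClO4 + 1 Ba(OH)2, so n(HClO4) = 0.003063 x 2/1 = 0.006126 mol.
[HClO4] = 0.006126 mol / 0.03166 L = 0.193 M.

0.193 M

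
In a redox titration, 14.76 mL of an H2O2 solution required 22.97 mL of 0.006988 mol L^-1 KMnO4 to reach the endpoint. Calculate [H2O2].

0.0272 M

n(KMnO4) = 0.006988 x 0.02297 = 0.0001605 mol.
From the balanced equation, 2 mol KMnO4 reacts with 5 mol H2O2, so n(H2O2) = 0.0001605 x 5/2 = 0.0004013 mol.
[H2O2] = 0.0004013 / 0.01476 L = 0.0272 M.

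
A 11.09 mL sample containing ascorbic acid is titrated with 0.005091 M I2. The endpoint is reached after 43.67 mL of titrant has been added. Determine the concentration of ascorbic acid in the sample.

0.0200 M

n(I2) = 0.005091 x 0.04367 = 0.0002223 mol.
From the balanced equation, 1 mol I2 reacts with 1 mol ascorbic acid, so n(ascorbic acid) = 0.0002223 x 1/1 = 0.0002223 mol.
[ascorbic acid] = 0.0002223 / 0.01109 L = 0.0200 M.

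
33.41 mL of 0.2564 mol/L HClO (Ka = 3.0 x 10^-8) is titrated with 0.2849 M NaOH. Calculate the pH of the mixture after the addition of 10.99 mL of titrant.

Initial n(HClO) = 0.2564 x 0.03341 = 0.008566 mol.
n(NaOH) added = 0.2849 x 0.01099 = 0.003131 mol, converting that many moles of HClO to ClO-.
Remaining n(HClO) = 0.005435 mol; n(ClO-) = 0.003131 mol.
By Henderson-Hasselbalch, pH = pKa + log([A^-]/[HA]) = 7.52 + log(0.003131/0.005435) = 7.52 + (-0.24) = 7.28.

7.28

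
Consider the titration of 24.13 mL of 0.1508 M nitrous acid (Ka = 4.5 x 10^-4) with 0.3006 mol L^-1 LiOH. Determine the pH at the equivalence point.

8.17

n(HNO2) = 0.1508 x 0.02413 = 0.003639 mol; V(LiOH) at equivalence = 0.003639/0.3006 = 0.01211 L.
At equivalence all the acid is converted to NO2-; total volume = 0.02413 + 0.01211 = 0.03624 L, so [NO2-] = 0.003639/0.03624 = 0.1004 M.
Kb = Kw/Ka = 1.0e-14 / 4.5 x 10^-4 = 2.22e-11.
[OH^-] = sqrt(Kb x [NO2-]) = sqrt(2.22e-11 x 0.1004) = 1.49e-6 M.
pOH = 5.83, so pH = 14.00 - 5.83 = 8.17.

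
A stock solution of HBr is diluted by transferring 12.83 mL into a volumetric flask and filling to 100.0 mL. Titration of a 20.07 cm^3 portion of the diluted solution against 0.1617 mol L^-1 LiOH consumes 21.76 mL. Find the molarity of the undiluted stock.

1.37 M

n(LiOH) = 0.1617 x 0.02176 = 0.003519 mol.
n(HBr) in the aliquot = 0.003519 mol.
[diluted HBr] = 0.003519 / 0.02007 = 0.1753 M.
Dilution factor = 100.0/12.83 = 7.794, so [stock] = 0.1753 x 7.794 = 1.37 M.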